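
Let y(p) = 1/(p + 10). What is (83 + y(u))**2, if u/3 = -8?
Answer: 1347921/196 ≈ 6877.1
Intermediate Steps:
u = -24 (u = 3*(-8) = -24)
y(p) = 1/(10 + p)
(83 + y(u))**2 = (83 + 1/(10 - 24))**2 = (83 + 1/(-14))**2 = (83 - 1/14)**2 = (1161/14)**2 = 1347921/196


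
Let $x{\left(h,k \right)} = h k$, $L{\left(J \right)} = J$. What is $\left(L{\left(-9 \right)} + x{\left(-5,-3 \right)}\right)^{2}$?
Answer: $36$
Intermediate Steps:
$\left(L{\left(-9 \right)} + x{\left(-5,-3 \right)}\right)^{2} = \left(-9 - -15\right)^{2} = \left(-9 + 15\right)^{2} = 6^{2} = 36$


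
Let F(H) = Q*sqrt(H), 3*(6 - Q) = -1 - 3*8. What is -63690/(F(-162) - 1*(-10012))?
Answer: -28984740/4557883 + 373455*I*sqrt(2)/4557883 ≈ -6.3593 + 0.11588*I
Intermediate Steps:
Q = 43/3 (Q = 6 - (-1 - 3*8)/3 = 6 - (-1 - 24)/3 = 6 - 1/3*(-25) = 6 + 25/3 = 43/3 ≈ 14.333)
F(H) = 43*sqrt(H)/3
-63690/(F(-162) - 1*(-10012)) = -63690/(43*sqrt(-162)/3 - 1*(-10012)) = -63690/(43*(9*I*sqrt(2))/3 + 10012) = -63690/(129*I*sqrt(2) + 10012) = -63690/(10012 + 129*I*sqrt(2))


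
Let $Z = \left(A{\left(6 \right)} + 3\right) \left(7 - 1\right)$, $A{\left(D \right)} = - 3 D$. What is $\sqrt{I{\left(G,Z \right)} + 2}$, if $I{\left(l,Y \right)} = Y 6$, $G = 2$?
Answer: $i \sqrt{538} \approx 23.195 i$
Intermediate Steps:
$Z = -90$ ($Z = \left(\left(-3\right) 6 + 3\right) \left(7 - 1\right) = \left(-18 + 3\right) 6 = \left(-15\right) 6 = -90$)
$I{\left(l,Y \right)} = 6 Y$
$\sqrt{I{\left(G,Z \right)} + 2} = \sqrt{6 \left(-90\right) + 2} = \sqrt{-540 + 2} = \sqrt{-538} = i \sqrt{538}$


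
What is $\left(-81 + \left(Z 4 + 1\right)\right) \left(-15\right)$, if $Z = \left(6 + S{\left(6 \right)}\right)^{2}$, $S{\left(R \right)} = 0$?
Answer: $-960$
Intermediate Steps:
$Z = 36$ ($Z = \left(6 + 0\right)^{2} = 6^{2} = 36$)
$\left(-81 + \left(Z 4 + 1\right)\right) \left(-15\right) = \left(-81 + \left(36 \cdot 4 + 1\right)\right) \left(-15\right) = \left(-81 + \left(144 + 1\right)\right) \left(-15\right) = \left(-81 + 145\right) \left(-15\right) = 64 \left(-15\right) = -960$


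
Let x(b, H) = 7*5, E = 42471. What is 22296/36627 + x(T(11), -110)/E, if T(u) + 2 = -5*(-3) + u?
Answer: 316071787/518528439 ≈ 0.60956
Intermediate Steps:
T(u) = 13 + u (T(u) = -2 + (-5*(-3) + u) = -2 + (15 + u) = 13 + u)
x(b, H) = 35
22296/36627 + x(T(11), -110)/E = 22296/36627 + 35/42471 = 22296*(1/36627) + 35*(1/42471) = 7432/12209 + 35/42471 = 316071787/518528439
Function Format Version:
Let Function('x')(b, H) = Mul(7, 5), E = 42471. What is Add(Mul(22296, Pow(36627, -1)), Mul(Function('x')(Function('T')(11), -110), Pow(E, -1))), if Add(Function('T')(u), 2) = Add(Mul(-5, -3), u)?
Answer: Rational(316071787, 518528439) ≈ 0.60956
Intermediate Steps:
Function('T')(u) = Add(13, u) (Function('T')(u) = Add(-2, Add(Mul(-5, -3), u)) = Add(-2, Add(15, u)) = Add(13, u))
Function('x')(b, H) = 35
Add(Mul(22296, Pow(36627, -1)), Mul(Function('x')(Function('T')(11), -110), Pow(E, -1))) = Add(Mul(22296, Pow(36627, -1)), Mul(35, Pow(42471, -1))) = Add(Mul(22296, Rational(1, 36627)), Mul(35, Rational(1, 42471))) = Add(Rational(7432, 12209), Rational(35, 42471)) = Rational(316071787, 518528439)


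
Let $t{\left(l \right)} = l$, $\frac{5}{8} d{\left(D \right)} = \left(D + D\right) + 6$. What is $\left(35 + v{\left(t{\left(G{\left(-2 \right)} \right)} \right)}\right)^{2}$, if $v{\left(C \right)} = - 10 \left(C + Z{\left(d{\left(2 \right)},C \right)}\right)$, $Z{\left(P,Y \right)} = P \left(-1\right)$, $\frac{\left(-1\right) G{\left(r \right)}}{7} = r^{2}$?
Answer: $225625$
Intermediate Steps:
$G{\left(r \right)} = - 7 r^{2}$
$d{\left(D \right)} = \frac{48}{5} + \frac{16 D}{5}$ ($d{\left(D \right)} = \frac{8 \left(\left(D + D\right) + 6\right)}{5} = \frac{8 \left(2 D + 6\right)}{5} = \frac{8 \left(6 + 2 D\right)}{5} = \frac{48}{5} + \frac{16 D}{5}$)
$Z{\left(P,Y \right)} = - P$
$v{\left(C \right)} = 160 - 10 C$ ($v{\left(C \right)} = - 10 \left(C - \left(\frac{48}{5} + \frac{16}{5} \cdot 2\right)\right) = - 10 \left(C - \left(\frac{48}{5} + \frac{32}{5}\right)\right) = - 10 \left(C - 16\right) = - 10 \left(-16 + C\right) = 160 - 10 C$)
$\left(35 + v{\left(t{\left(G{\left(-2 \right)} \right)} \right)}\right)^{2} = \left(35 - \left(-160 + 10 \left(- 7 \left(-2\right)^{2}\right)\right)\right)^{2} = \left(35 - \left(-160 + 10 \left(\left(-7\right) 4\right)\right)\right)^{2} = \left(35 + \left(160 - -280\right)\right)^{2} = \left(35 + \left(160 + 280\right)\right)^{2} = \left(35 + 440\right)^{2} = 475^{2} = 225625$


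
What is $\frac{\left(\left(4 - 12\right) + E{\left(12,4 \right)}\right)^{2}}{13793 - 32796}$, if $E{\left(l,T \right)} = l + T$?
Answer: $- \frac{64}{19003} \approx -0.0033679$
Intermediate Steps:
$E{\left(l,T \right)} = T + l$
$\frac{\left(\left(4 - 12\right) + E{\left(12,4 \right)}\right)^{2}}{13793 - 32796} = \frac{\left(\left(4 - 12\right) + \left(4 + 12\right)\right)^{2}}{13793 - 32796} = \frac{\left(\left(4 - 12\right) + 16\right)^{2}}{13793 - 32796} = \frac{\left(-8 + 16\right)^{2}}{-19003} = 8^{2} \left(- \frac{1}{19003}\right) = 64 \left(- \frac{1}{19003}\right) = - \frac{64}{19003}$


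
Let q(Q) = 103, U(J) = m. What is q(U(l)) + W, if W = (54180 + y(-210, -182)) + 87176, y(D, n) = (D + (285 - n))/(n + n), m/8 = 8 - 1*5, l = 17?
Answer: 51490819/364 ≈ 1.4146e+5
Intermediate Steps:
m = 24 (m = 8*(8 - 1*5) = 8*(8 - 5) = 8*3 = 24)
y(D, n) = (285 + D - n)/(2*n) (y(D, n) = (285 + D - n)/((2*n)) = (285 + D - n)*(1/(2*n)) = (285 + D - n)/(2*n))
U(J) = 24
W = 51453327/364 (W = (54180 + (½)*(285 - 210 - 1*(-182))/(-182)) + 87176 = (54180 + (½)*(-1/182)*(285 - 210 + 182)) + 87176 = (54180 + (½)*(-1/182)*257) + 87176 = (54180 - 257/364) + 87176 = 19721263/364 + 87176 = 51453327/364 ≈ 1.4136e+5)
q(U(l)) + W = 103 + 51453327/364 = 51490819/364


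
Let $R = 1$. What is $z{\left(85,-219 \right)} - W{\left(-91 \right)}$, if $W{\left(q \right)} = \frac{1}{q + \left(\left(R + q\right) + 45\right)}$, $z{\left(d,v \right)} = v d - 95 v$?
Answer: $\frac{297841}{136} \approx 2190.0$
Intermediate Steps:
$z{\left(d,v \right)} = - 95 v + d v$ ($z{\left(d,v \right)} = d v - 95 v = - 95 v + d v$)
$W{\left(q \right)} = \frac{1}{46 + 2 q}$ ($W{\left(q \right)} = \frac{1}{q + \left(\left(1 + q\right) + 45\right)} = \frac{1}{q + \left(46 + q\right)} = \frac{1}{46 + 2 q}$)
$z{\left(85,-219 \right)} - W{\left(-91 \right)} = - 219 \left(-95 + 85\right) - \frac{1}{2 \left(23 - 91\right)} = \left(-219\right) \left(-10\right) - \frac{1}{2 \left(-68\right)} = 2190 - \frac{1}{2} \left(- \frac{1}{68}\right) = 2190 - - \frac{1}{136} = 2190 + \frac{1}{136} = \frac{297841}{136}$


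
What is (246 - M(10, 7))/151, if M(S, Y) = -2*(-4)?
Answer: 238/151 ≈ 1.5762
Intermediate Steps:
M(S, Y) = 8
(246 - M(10, 7))/151 = (246 - 1*8)/151 = (246 - 8)*(1/151) = 238*(1/151) = 238/151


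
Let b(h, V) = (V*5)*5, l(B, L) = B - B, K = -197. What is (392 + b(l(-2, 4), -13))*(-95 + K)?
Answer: -19564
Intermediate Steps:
l(B, L) = 0
b(h, V) = 25*V (b(h, V) = (5*V)*5 = 25*V)
(392 + b(l(-2, 4), -13))*(-95 + K) = (392 + 25*(-13))*(-95 - 197) = (392 - 325)*(-292) = 67*(-292) = -19564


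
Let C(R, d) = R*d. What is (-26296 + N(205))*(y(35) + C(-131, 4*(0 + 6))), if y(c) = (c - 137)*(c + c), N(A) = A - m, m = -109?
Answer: 267198888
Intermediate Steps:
N(A) = 109 + A (N(A) = A - 1*(-109) = A + 109 = 109 + A)
y(c) = 2*c*(-137 + c) (y(c) = (-137 + c)*(2*c) = 2*c*(-137 + c))
(-26296 + N(205))*(y(35) + C(-131, 4*(0 + 6))) = (-26296 + (109 + 205))*(2*35*(-137 + 35) - 524*(0 + 6)) = (-26296 + 314)*(2*35*(-102) - 524*6) = -25982*(-7140 - 131*24) = -25982*(-7140 - 3144) = -25982*(-10284) = 267198888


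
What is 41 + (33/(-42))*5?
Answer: 519/14 ≈ 37.071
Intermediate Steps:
41 + (33/(-42))*5 = 41 + (33*(-1/42))*5 = 41 - 11/14*5 = 41 - 55/14 = 519/14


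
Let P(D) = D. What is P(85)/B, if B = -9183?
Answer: -85/9183 ≈ -0.0092562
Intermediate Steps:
P(85)/B = 85/(-9183) = 85*(-1/9183) = -85/9183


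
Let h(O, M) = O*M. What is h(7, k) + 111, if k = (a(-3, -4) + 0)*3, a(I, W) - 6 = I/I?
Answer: 258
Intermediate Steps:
a(I, W) = 7 (a(I, W) = 6 + I/I = 6 + 1 = 7)
k = 21 (k = (7 + 0)*3 = 7*3 = 21)
h(O, M) = M*O
h(7, k) + 111 = 21*7 + 111 = 147 + 111 = 258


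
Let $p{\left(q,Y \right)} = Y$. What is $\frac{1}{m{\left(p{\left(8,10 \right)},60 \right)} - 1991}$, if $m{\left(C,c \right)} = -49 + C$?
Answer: $- \frac{1}{2030} \approx -0.00049261$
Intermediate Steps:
$\frac{1}{m{\left(p{\left(8,10 \right)},60 \right)} - 1991} = \frac{1}{\left(-49 + 10\right) - 1991} = \frac{1}{-39 - 1991} = \frac{1}{-2030} = - \frac{1}{2030}$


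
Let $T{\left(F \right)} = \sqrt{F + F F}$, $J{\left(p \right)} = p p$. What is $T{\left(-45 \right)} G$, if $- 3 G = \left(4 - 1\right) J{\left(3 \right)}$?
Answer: $- 54 \sqrt{55} \approx -400.47$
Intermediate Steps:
$J{\left(p \right)} = p^{2}$
$T{\left(F \right)} = \sqrt{F + F^{2}}$
$G = -9$ ($G = - \frac{\left(4 - 1\right) 3^{2}}{3} = - \frac{3 \cdot 9}{3} = \left(- \frac{1}{3}\right) 27 = -9$)
$T{\left(-45 \right)} G = \sqrt{- 45 \left(1 - 45\right)} \left(-9\right) = \sqrt{\left(-45\right) \left(-44\right)} \left(-9\right) = \sqrt{1980} \left(-9\right) = 6 \sqrt{55} \left(-9\right) = - 54 \sqrt{55}$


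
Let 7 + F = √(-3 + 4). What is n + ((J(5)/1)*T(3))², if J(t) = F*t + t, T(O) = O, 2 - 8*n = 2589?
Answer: 42413/8 ≈ 5301.6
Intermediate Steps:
n = -2587/8 (n = ¼ - ⅛*2589 = ¼ - 2589/8 = -2587/8 ≈ -323.38)
F = -6 (F = -7 + √(-3 + 4) = -7 + √1 = -7 + 1 = -6)
J(t) = -5*t (J(t) = -6*t + t = -5*t)
n + ((J(5)/1)*T(3))² = -2587/8 + ((-5*5/1)*3)² = -2587/8 + (-25*1*3)² = -2587/8 + (-25*3)² = -2587/8 + (-75)² = -2587/8 + 5625 = 42413/8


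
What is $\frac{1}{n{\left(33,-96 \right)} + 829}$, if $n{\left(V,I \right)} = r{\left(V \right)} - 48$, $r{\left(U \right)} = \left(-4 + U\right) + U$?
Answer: $\frac{1}{843} \approx 0.0011862$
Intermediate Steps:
$r{\left(U \right)} = -4 + 2 U$
$n{\left(V,I \right)} = -52 + 2 V$ ($n{\left(V,I \right)} = \left(-4 + 2 V\right) - 48 = -52 + 2 V$)
$\frac{1}{n{\left(33,-96 \right)} + 829} = \frac{1}{\left(-52 + 2 \cdot 33\right) + 829} = \frac{1}{\left(-52 + 66\right) + 829} = \frac{1}{14 + 829} = \frac{1}{843}$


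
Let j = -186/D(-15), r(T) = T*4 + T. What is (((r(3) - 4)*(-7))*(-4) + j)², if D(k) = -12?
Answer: 418609/4 ≈ 1.0465e+5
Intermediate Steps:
r(T) = 5*T (r(T) = 4*T + T = 5*T)
j = 31/2 (j = -186/(-12) = -186*(-1/12) = 31/2 ≈ 15.500)
(((r(3) - 4)*(-7))*(-4) + j)² = (((5*3 - 4)*(-7))*(-4) + 31/2)² = (((15 - 4)*(-7))*(-4) + 31/2)² = ((11*(-7))*(-4) + 31/2)² = (-77*(-4) + 31/2)² = (308 + 31/2)² = (647/2)² = 418609/4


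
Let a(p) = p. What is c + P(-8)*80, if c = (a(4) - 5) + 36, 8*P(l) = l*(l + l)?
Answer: 1315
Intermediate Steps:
P(l) = l²/4 (P(l) = (l*(l + l))/8 = (l*(2*l))/8 = (2*l²)/8 = l²/4)
c = 35 (c = (4 - 5) + 36 = -1 + 36 = 35)
c + P(-8)*80 = 35 + ((¼)*(-8)²)*80 = 35 + ((¼)*64)*80 = 35 + 16*80 = 35 + 1280 = 1315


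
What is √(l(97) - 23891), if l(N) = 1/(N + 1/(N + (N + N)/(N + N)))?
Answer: I*√2159340491973/9507 ≈ 154.57*I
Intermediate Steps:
l(N) = 1/(N + 1/(1 + N)) (l(N) = 1/(N + 1/(N + (2*N)/((2*N)))) = 1/(N + 1/(N + (2*N)*(1/(2*N)))) = 1/(N + 1/(N + 1)) = 1/(N + 1/(1 + N)))
√(l(97) - 23891) = √((1 + 97)/(1 + 97 + 97²) - 23891) = √(98/(1 + 97 + 9409) - 23891) = √(98/9507 - 23891) = √(-227131639/9507) = I*√2159340491973/9507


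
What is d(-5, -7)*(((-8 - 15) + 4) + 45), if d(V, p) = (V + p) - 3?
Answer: -390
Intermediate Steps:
d(V, p) = -3 + V + p
d(-5, -7)*(((-8 - 15) + 4) + 45) = (-3 - 5 - 7)*(((-8 - 15) + 4) + 45) = -15*((-23 + 4) + 45) = -15*(-19 + 45) = -15*26 = -390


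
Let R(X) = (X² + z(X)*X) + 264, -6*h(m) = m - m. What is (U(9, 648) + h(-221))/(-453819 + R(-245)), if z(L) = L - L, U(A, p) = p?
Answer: -324/196765 ≈ -0.0016466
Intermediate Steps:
z(L) = 0
h(m) = 0 (h(m) = -(m - m)/6 = -⅙*0 = 0)
R(X) = 264 + X² (R(X) = (X² + 0*X) + 264 = (X² + 0) + 264 = X² + 264 = 264 + X²)
(U(9, 648) + h(-221))/(-453819 + R(-245)) = (648 + 0)/(-453819 + (264 + (-245)²)) = 648/(-453819 + (264 + 60025)) = 648/(-453819 + 60289) = 648/(-393530) = 648*(-1/393530) = -324/196765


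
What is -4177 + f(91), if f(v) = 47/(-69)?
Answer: -288260/69 ≈ -4177.7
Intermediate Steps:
f(v) = -47/69 (f(v) = 47*(-1/69) = -47/69)
-4177 + f(91) = -4177 - 47/69 = -288260/69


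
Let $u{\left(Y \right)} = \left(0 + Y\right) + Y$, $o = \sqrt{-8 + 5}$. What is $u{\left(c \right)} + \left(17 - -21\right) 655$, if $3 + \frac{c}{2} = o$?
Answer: $24878 + 4 i \sqrt{3} \approx 24878.0 + 6.9282 i$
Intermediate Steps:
$o = i \sqrt{3}$ ($o = \sqrt{-3} = i \sqrt{3} \approx 1.732 i$)
$c = -6 + 2 i \sqrt{3} \approx -6.0 + 3.4641 i$
$u{\left(Y \right)} = 2 Y$ ($u{\left(Y \right)} = Y + Y = 2 Y$)
$u{\left(c \right)} + \left(17 - -21\right) 655 = 2 \left(-6 + 2 i \sqrt{3}\right) + \left(17 - -21\right) 655 = \left(-12 + 4 i \sqrt{3}\right) + \left(17 + 21\right) 655 = \left(-12 + 4 i \sqrt{3}\right) + 38 \cdot 655 = \left(-12 + 4 i \sqrt{3}\right) + 24890 = 24878 + 4 i \sqrt{3}$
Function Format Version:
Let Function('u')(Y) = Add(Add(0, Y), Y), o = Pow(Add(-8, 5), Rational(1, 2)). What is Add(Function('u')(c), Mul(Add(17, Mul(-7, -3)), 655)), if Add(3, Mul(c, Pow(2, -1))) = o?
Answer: Add(24878, Mul(4, I, Pow(3, Rational(1, 2)))) ≈ Add(24878., Mul(6.9282, I))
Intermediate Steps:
o = Mul(I, Pow(3, Rational(1, 2))) (o = Pow(-3, Rational(1, 2)) = Mul(I, Pow(3, Rational(1, 2))) ≈ Mul(1.7320, I))
c = Add(-6, Mul(2, I, Pow(3, Rational(1, 2)))) (c = Add(-6, Mul(2, Mul(I, Pow(3, Rational(1, 2))))) = Add(-6, Mul(2, I, Pow(3, Rational(1, 2)))) ≈ Add(-6.0000, Mul(3.4641, I)))
Function('u')(Y) = Mul(2, Y) (Function('u')(Y) = Add(Y, Y) = Mul(2, Y))
Add(Function('u')(c), Mul(Add(17, Mul(-7, -3)), 655)) = Add(Mul(2, Add(-6, Mul(2, I, Pow(3, Rational(1, 2))))), Mul(Add(17, Mul(-7, -3)), 655)) = Add(Add(-12, Mul(4, I, Pow(3, Rational(1, 2)))), Mul(Add(17, 21), 655)) = Add(Add(-12, Mul(4, I, Pow(3, Rational(1, 2)))), Mul(38, 655)) = Add(Add(-12, Mul(4, I, Pow(3, Rational(1, 2)))), 24890) = Add(24878, Mul(4, I, Pow(3, Rational(1, 2))))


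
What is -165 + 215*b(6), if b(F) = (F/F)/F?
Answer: -775/6 ≈ -129.17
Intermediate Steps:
b(F) = 1/F
-165 + 215*b(6) = -165 + 215/6 = -775/6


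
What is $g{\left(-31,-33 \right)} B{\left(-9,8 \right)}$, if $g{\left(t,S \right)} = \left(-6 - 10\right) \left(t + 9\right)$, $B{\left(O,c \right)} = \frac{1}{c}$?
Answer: $44$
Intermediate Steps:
$g{\left(t,S \right)} = -144 - 16 t$ ($g{\left(t,S \right)} = - 16 \left(9 + t\right) = -144 - 16 t$)
$g{\left(-31,-33 \right)} B{\left(-9,8 \right)} = \frac{-144 - -496}{8} = \left(-144 + 496\right) \frac{1}{8} = 352 \cdot \frac{1}{8} = 44$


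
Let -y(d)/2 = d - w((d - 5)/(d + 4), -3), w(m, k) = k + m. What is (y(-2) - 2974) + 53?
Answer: -2930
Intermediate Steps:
y(d) = -6 - 2*d + 2*(-5 + d)/(4 + d) (y(d) = -2*(d - (-3 + (d - 5)/(d + 4))) = -2*(d - (-3 + (-5 + d)/(4 + d))) = -2*(d + (3 - (-5 + d)/(4 + d))) = -2*(3 + d - (-5 + d)/(4 + d)) = -6 - 2*d + 2*(-5 + d)/(4 + d))
(y(-2) - 2974) + 53 = (2*(-17 - 1*(-2)² - 6*(-2))/(4 - 2) - 2974) + 53 = (2*(-17 - 1*4 + 12)/2 - 2974) + 53 = (2*(½)*(-17 - 4 + 12) - 2974) + 53 = (2*(½)*(-9) - 2974) + 53 = (-9 - 2974) + 53 = -2983 + 53 = -2930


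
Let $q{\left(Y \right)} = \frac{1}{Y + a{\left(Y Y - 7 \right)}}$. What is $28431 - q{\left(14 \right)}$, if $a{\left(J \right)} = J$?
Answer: $\frac{5771492}{203} \approx 28431.0$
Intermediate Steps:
$q{\left(Y \right)} = \frac{1}{-7 + Y + Y^{2}}$ ($q{\left(Y \right)} = \frac{1}{Y + \left(Y Y - 7\right)} = \frac{1}{Y + \left(Y^{2} - 7\right)} = \frac{1}{Y + \left(-7 + Y^{2}\right)} = \frac{1}{-7 + Y + Y^{2}}$)
$28431 - q{\left(14 \right)} = 28431 - \frac{1}{-7 + 14 + 14^{2}} = 28431 - \frac{1}{-7 + 14 + 196} = 28431 - \frac{1}{203} = \frac{5771492}{203}$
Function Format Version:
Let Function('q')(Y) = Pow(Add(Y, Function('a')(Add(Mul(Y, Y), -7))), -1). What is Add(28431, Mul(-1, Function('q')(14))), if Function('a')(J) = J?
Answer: Rational(5771492, 203) ≈ 28431.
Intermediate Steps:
Function('q')(Y) = Pow(Add(-7, Y, Pow(Y, 2)), -1) (Function('q')(Y) = Pow(Add(Y, Add(Mul(Y, Y), -7)), -1) = Pow(Add(Y, Add(Pow(Y, 2), -7)), -1) = Pow(Add(Y, Add(-7, Pow(Y, 2))), -1) = Pow(Add(-7, Y, Pow(Y, 2)), -1))
Add(28431, Mul(-1, Function('q')(14))) = Add(28431, Mul(-1, Pow(Add(-7, 14, Pow(14, 2)), -1))) = Add(28431, Mul(-1, Pow(Add(-7, 14, 196), -1))) = Add(28431, Mul(-1, Pow(203, -1))) = Add(28431, Mul(-1, Rational(1, 203))) = Add(28431, Rational(-1, 203)) = Rational(5771492, 203)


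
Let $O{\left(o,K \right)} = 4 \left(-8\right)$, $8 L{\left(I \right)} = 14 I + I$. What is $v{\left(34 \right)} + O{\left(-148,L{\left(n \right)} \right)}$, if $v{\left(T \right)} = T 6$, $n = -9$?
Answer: $172$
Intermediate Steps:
$L{\left(I \right)} = \frac{15 I}{8}$ ($L{\left(I \right)} = \frac{14 I + I}{8} = \frac{15 I}{8}$)
$O{\left(o,K \right)} = -32$
$v{\left(T \right)} = 6 T$
$v{\left(34 \right)} + O{\left(-148,L{\left(n \right)} \right)} = 6 \cdot 34 - 32 = 204 - 32 = 172$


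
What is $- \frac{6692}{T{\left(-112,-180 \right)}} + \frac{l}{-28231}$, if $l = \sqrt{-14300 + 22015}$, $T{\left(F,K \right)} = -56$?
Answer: $\frac{239}{2} - \frac{\sqrt{7715}}{28231} \approx 119.5$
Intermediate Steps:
$l = \sqrt{7715} \approx 87.835$
$- \frac{6692}{T{\left(-112,-180 \right)}} + \frac{l}{-28231} = - \frac{6692}{-56} + \frac{\sqrt{7715}}{-28231} = \left(-6692\right) \left(- \frac{1}{56}\right) + \sqrt{7715} \left(- \frac{1}{28231}\right) = \frac{239}{2} - \frac{\sqrt{7715}}{28231}$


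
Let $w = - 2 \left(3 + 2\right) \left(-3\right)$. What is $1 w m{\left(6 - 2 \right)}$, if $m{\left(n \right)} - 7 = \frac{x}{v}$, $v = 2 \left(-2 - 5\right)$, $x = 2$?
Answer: $\frac{1440}{7} \approx 205.71$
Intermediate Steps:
$v = -14$ ($v = 2 \left(-7\right) = -14$)
$m{\left(n \right)} = \frac{48}{7}$ ($m{\left(n \right)} = 7 + \frac{2}{-14} = 7 + 2 \left(- \frac{1}{14}\right) = 7 - \frac{1}{7} = \frac{48}{7}$)
$w = 30$ ($w = \left(-2\right) 5 \left(-3\right) = \left(-10\right) \left(-3\right) = 30$)
$1 w m{\left(6 - 2 \right)} = 1 \cdot 30 \cdot \frac{48}{7} = 30 \cdot \frac{48}{7} = \frac{1440}{7}$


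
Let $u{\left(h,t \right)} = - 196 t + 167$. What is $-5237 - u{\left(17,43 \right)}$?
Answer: $3024$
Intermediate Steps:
$u{\left(h,t \right)} = 167 - 196 t$
$-5237 - u{\left(17,43 \right)} = -5237 - \left(167 - 8428\right) = -5237 - -8261 = -5237 + 8261 = 3024$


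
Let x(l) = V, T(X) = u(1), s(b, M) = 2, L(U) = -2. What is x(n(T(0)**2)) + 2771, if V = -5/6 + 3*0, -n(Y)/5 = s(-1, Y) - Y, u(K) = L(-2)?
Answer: 16621/6 ≈ 2770.2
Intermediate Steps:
u(K) = -2
T(X) = -2
n(Y) = -10 + 5*Y (n(Y) = -5*(2 - Y) = -10 + 5*Y)
V = -5/6 (V = -5*1/6 + 0 = -5/6 + 0 = -5/6 ≈ -0.83333)
x(l) = -5/6
x(n(T(0)**2)) + 2771 = -5/6 + 2771 = 16621/6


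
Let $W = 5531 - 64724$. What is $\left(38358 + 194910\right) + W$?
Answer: $174075$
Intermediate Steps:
$W = -59193$ ($W = 5531 - 64724 = -59193$)
$\left(38358 + 194910\right) + W = \left(38358 + 194910\right) - 59193 = 233268 - 59193 = 174075$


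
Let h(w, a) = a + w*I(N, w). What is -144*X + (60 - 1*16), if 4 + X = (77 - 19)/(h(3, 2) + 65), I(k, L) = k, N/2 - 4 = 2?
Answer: 55508/103 ≈ 538.91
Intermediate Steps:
N = 12 (N = 8 + 2*2 = 8 + 4 = 12)
h(w, a) = a + 12*w (h(w, a) = a + w*12 = a + 12*w)
X = -354/103 (X = -4 + (77 - 19)/((2 + 12*3) + 65) = -4 + 58/((2 + 36) + 65) = -4 + 58/(38 + 65) = -4 + 58/103 = -354/103 ≈ -3.4369)
-144*X + (60 - 1*16) = -144*(-354/103) + (60 - 1*16) = 50976/103 + (60 - 16) = 50976/103 + 44 = 55508/103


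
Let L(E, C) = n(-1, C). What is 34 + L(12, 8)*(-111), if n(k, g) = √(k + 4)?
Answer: 34 - 111*√3 ≈ -158.26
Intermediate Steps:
n(k, g) = √(4 + k)
L(E, C) = √3 (L(E, C) = √(4 - 1) = √3)
34 + L(12, 8)*(-111) = 34 + √3*(-111) = 34 - 111*√3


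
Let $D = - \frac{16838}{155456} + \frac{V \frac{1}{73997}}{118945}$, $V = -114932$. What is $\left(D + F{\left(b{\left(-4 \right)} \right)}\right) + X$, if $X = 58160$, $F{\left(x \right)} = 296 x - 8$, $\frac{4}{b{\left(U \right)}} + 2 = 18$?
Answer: $\frac{5690571764611152927}{97732668424160} \approx 58226.0$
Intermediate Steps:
$b{\left(U \right)} = \frac{1}{4}$ ($b{\left(U \right)} = \frac{4}{-2 + 18} = \frac{4}{16} = 4 \cdot \frac{1}{16} = \frac{1}{4}$)
$F{\left(x \right)} = -8 + 296 x$
$D = - \frac{10587053987233}{97732668424160}$ ($D = - \frac{16838}{155456} + \frac{\left(-114932\right) \frac{1}{73997}}{118945} = \left(-16838\right) \frac{1}{155456} + \left(-114932\right) \frac{1}{73997} \cdot \frac{1}{118945} = - \frac{8419}{77728} - \frac{114932}{8801573165} = - \frac{10587053987233}{97732668424160} \approx -0.10833$)
$\left(D + F{\left(b{\left(-4 \right)} \right)}\right) + X = \left(- \frac{10587053987233}{97732668424160} + \left(-8 + 296 \cdot \frac{1}{4}\right)\right) + 58160 = \left(- \frac{10587053987233}{97732668424160} + \left(-8 + 74\right)\right) + 58160 = \left(- \frac{10587053987233}{97732668424160} + 66\right) + 58160 = \frac{6439769062007327}{97732668424160} + 58160 = \frac{5690571764611152927}{97732668424160}$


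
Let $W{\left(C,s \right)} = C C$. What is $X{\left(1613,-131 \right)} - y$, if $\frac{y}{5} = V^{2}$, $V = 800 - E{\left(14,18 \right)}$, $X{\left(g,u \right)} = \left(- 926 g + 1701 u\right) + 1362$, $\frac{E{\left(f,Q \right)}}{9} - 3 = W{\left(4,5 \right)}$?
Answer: $-3693312$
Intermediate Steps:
$W{\left(C,s \right)} = C^{2}$
$E{\left(f,Q \right)} = 171$ ($E{\left(f,Q \right)} = 27 + 9 \cdot 4^{2} = 27 + 9 \cdot 16 = 27 + 144 = 171$)
$X{\left(g,u \right)} = 1362 - 926 g + 1701 u$
$V = 629$ ($V = 800 - 171 = 629$)
$y = 1978205$ ($y = 5 \cdot 629^{2} = 5 \cdot 395641 = 1978205$)
$X{\left(1613,-131 \right)} - y = \left(1362 - 1493638 + 1701 \left(-131\right)\right) - 1978205 = \left(1362 - 1493638 - 222831\right) - 1978205 = -1715107 - 1978205 = -3693312$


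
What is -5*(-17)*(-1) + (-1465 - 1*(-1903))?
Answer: 353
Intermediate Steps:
-5*(-17)*(-1) + (-1465 - 1*(-1903)) = 85*(-1) + (-1465 + 1903) = -85 + 438 = 353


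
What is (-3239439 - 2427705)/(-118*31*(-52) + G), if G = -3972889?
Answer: 1889048/1260891 ≈ 1.4982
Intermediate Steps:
(-3239439 - 2427705)/(-118*31*(-52) + G) = (-3239439 - 2427705)/(-118*31*(-52) - 3972889) = -5667144/(-3658*(-52) - 3972889) = -5667144/(190216 - 3972889) = -5667144/(-3782673) = -5667144*(-1/3782673) = 1889048/1260891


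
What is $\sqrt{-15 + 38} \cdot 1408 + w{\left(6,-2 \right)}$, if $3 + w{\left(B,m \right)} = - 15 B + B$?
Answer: $-87 + 1408 \sqrt{23} \approx 6665.5$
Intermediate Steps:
$w{\left(B,m \right)} = -3 - 14 B$ ($w{\left(B,m \right)} = -3 + \left(- 15 B + B\right) = -3 - 14 B$)
$\sqrt{-15 + 38} \cdot 1408 + w{\left(6,-2 \right)} = \sqrt{-15 + 38} \cdot 1408 - 87 = \sqrt{23} \cdot 1408 - 87 = 1408 \sqrt{23} - 87 = -87 + 1408 \sqrt{23}$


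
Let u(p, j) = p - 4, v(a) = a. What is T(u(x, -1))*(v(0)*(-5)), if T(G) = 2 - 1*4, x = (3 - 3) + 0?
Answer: 0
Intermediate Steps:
x = 0 (x = 0 + 0 = 0)
u(p, j) = -4 + p
T(G) = -2 (T(G) = 2 - 4 = -2)
T(u(x, -1))*(v(0)*(-5)) = -0*(-5) = -2*0 = 0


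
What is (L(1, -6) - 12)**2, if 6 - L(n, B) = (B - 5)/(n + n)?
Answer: 1/4 ≈ 0.25000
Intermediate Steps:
L(n, B) = 6 - (-5 + B)/(2*n) (L(n, B) = 6 - (B - 5)/(n + n) = 6 - (-5 + B)/(2*n))
(L(1, -6) - 12)**2 = ((1/2)*(5 - 1*(-6) + 12*1)/1 - 12)**2 = ((1/2)*1*(5 + 6 + 12) - 12)**2 = ((1/2)*1*23 - 12)**2 = (23/2 - 12)**2 = (-1/2)**2 = 1/4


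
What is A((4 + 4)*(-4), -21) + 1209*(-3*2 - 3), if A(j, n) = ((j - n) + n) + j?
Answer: -10945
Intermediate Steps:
A(j, n) = 2*j (A(j, n) = j + j = 2*j)
A((4 + 4)*(-4), -21) + 1209*(-3*2 - 3) = 2*((4 + 4)*(-4)) + 1209*(-3*2 - 3) = 2*(8*(-4)) + 1209*(-6 - 3) = 2*(-32) + 1209*(-9) = -64 - 10881 = -10945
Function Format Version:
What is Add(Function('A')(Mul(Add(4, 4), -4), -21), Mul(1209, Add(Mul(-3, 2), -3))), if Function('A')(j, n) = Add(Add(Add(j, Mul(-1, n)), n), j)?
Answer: -10945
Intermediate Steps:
Function('A')(j, n) = Mul(2, j) (Function('A')(j, n) = Add(j, j) = Mul(2, j))
Add(Function('A')(Mul(Add(4, 4), -4), -21), Mul(1209, Add(Mul(-3, 2), -3))) = Add(Mul(2, Mul(Add(4, 4), -4)), Mul(1209, Add(Mul(-3, 2), -3))) = Add(Mul(2, Mul(8, -4)), Mul(1209, Add(-6, -3))) = Add(Mul(2, -32), Mul(1209, -9)) = Add(-64, -10881) = -10945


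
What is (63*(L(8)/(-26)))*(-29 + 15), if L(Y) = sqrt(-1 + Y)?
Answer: 441*sqrt(7)/13 ≈ 89.752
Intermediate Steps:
(63*(L(8)/(-26)))*(-29 + 15) = (63*(sqrt(-1 + 8)/(-26)))*(-29 + 15) = (63*(sqrt(7)*(-1/26)))*(-14) = (63*(-sqrt(7)/26))*(-14) = -63*sqrt(7)/26*(-14) = 441*sqrt(7)/13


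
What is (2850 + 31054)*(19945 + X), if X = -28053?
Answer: -274893632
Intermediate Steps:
(2850 + 31054)*(19945 + X) = (2850 + 31054)*(19945 - 28053) = 33904*(-8108) = -274893632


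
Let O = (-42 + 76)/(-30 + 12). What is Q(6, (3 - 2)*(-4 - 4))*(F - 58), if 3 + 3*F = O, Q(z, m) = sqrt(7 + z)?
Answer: -1610*sqrt(13)/27 ≈ -215.00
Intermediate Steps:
O = -17/9 (O = 34/(-18) = 34*(-1/18) = -17/9 ≈ -1.8889)
F = -44/27 (F = -1 + (1/3)*(-17/9) = -1 - 17/27 = -44/27 ≈ -1.6296)
Q(6, (3 - 2)*(-4 - 4))*(F - 58) = sqrt(7 + 6)*(-44/27 - 58) = sqrt(13)*(-1610/27) = -1610*sqrt(13)/27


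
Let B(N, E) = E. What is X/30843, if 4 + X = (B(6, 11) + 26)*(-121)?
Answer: -4481/30843 ≈ -0.14528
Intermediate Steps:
X = -4481 (X = -4 + (11 + 26)*(-121) = -4 + 37*(-121) = -4 - 4477 = -4481)
X/30843 = -4481/30843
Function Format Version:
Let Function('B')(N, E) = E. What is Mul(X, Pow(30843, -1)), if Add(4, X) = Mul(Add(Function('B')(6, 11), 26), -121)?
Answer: Rational(-4481, 30843) ≈ -0.14528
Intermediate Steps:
X = -4481 (X = Add(-4, Mul(Add(11, 26), -121)) = Add(-4, Mul(37, -121)) = Add(-4, -4477) = -4481)
Mul(X, Pow(30843, -1)) = Mul(-4481, Pow(30843, -1)) = Mul(-4481, Rational(1, 30843)) = Rational(-4481, 30843)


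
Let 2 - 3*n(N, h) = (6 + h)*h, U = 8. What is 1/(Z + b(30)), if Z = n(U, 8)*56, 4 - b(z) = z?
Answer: -3/6238 ≈ -0.00048092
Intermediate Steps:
n(N, h) = 2/3 - h*(6 + h)/3 (n(N, h) = 2/3 - (6 + h)*h/3 = 2/3 - h*(6 + h)/3)
b(z) = 4 - z
Z = -6160/3 (Z = (2/3 - 2*8 - 1/3*8**2)*56 = (2/3 - 16 - 1/3*64)*56 = (2/3 - 16 - 64/3)*56 = -110/3*56 = -6160/3 ≈ -2053.3)
1/(Z + b(30)) = 1/(-6160/3 + (4 - 1*30)) = 1/(-6160/3 + (4 - 30)) = 1/(-6160/3 - 26) = 1/(-6238/3) = -3/6238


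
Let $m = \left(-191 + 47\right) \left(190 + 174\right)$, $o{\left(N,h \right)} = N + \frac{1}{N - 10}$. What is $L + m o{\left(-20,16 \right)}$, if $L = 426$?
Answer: $\frac{5252466}{5} \approx 1.0505 \cdot 10^{6}$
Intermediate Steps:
$o{\left(N,h \right)} = N + \frac{1}{-10 + N}$
$m = -52416$ ($m = \left(-144\right) 364 = -52416$)
$L + m o{\left(-20,16 \right)} = 426 - 52416 \frac{1 + \left(-20\right)^{2} - -200}{-10 - 20} = 426 - 52416 \frac{1 + 400 + 200}{-30} = 426 - 52416 \left(\left(- \frac{1}{30}\right) 601\right) = 426 - - \frac{5250336}{5} = 426 + \frac{5250336}{5} = \frac{5252466}{5}$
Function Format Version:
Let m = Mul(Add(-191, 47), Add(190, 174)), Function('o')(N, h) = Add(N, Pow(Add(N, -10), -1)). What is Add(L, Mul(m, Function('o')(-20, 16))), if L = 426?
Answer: Rational(5252466, 5) ≈ 1.0505e+6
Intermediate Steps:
Function('o')(N, h) = Add(N, Pow(Add(-10, N), -1))
m = -52416 (m = Mul(-144, 364) = -52416)
Add(L, Mul(m, Function('o')(-20, 16))) = Add(426, Mul(-52416, Mul(Pow(Add(-10, -20), -1), Add(1, Pow(-20, 2), Mul(-10, -20))))) = Add(426, Mul(-52416, Mul(Pow(-30, -1), Add(1, 400, 200)))) = Add(426, Mul(-52416, Mul(Rational(-1, 30), 601))) = Add(426, Mul(-52416, Rational(-601, 30))) = Add(426, Rational(5250336, 5)) = Rational(5252466, 5)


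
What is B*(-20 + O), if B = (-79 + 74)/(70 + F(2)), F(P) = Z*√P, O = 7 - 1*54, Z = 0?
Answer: 67/14 ≈ 4.7857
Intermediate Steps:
O = -47 (O = 7 - 54 = -47)
F(P) = 0 (F(P) = 0*√P = 0)
B = -1/14 (B = (-79 + 74)/(70 + 0) = -5/70 = -5*1/70 = -1/14 ≈ -0.071429)
B*(-20 + O) = -(-20 - 47)/14 = -1/14*(-67) = 67/14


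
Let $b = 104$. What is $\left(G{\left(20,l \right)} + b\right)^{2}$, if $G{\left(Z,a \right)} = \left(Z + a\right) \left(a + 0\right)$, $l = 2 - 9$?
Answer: $169$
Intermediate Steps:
$l = -7$ ($l = 2 - 9 = -7$)
$G{\left(Z,a \right)} = a \left(Z + a\right)$ ($G{\left(Z,a \right)} = \left(Z + a\right) a = a \left(Z + a\right)$)
$\left(G{\left(20,l \right)} + b\right)^{2} = \left(- 7 \left(20 - 7\right) + 104\right)^{2} = \left(\left(-7\right) 13 + 104\right)^{2} = \left(-91 + 104\right)^{2} = 13^{2} = 169$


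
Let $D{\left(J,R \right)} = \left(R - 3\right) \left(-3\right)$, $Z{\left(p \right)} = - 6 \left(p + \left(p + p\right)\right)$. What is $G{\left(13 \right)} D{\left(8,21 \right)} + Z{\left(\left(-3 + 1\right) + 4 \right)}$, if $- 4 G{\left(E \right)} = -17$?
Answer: $- \frac{531}{2} \approx -265.5$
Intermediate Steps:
$G{\left(E \right)} = \frac{17}{4}$ ($G{\left(E \right)} = \left(- \frac{1}{4}\right) \left(-17\right) = \frac{17}{4}$)
$Z{\left(p \right)} = - 18 p$ ($Z{\left(p \right)} = - 6 \left(p + 2 p\right) = - 6 \cdot 3 p = - 18 p$)
$D{\left(J,R \right)} = 9 - 3 R$ ($D{\left(J,R \right)} = \left(-3 + R\right) \left(-3\right) = 9 - 3 R$)
$G{\left(13 \right)} D{\left(8,21 \right)} + Z{\left(\left(-3 + 1\right) + 4 \right)} = \frac{17 \left(9 - 63\right)}{4} - 18 \left(\left(-3 + 1\right) + 4\right) = \frac{17 \left(9 - 63\right)}{4} - 18 \left(-2 + 4\right) = \frac{17}{4} \left(-54\right) - 36 = - \frac{459}{2} - 36 = - \frac{531}{2}$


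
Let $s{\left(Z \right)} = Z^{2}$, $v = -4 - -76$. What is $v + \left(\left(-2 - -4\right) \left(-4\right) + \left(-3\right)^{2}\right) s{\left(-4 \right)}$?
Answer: $88$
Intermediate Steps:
$v = 72$ ($v = -4 + 76 = 72$)
$v + \left(\left(-2 - -4\right) \left(-4\right) + \left(-3\right)^{2}\right) s{\left(-4 \right)} = 72 + \left(\left(-2 - -4\right) \left(-4\right) + \left(-3\right)^{2}\right) \left(-4\right)^{2} = 72 + \left(\left(-2 + 4\right) \left(-4\right) + 9\right) 16 = 72 + \left(2 \left(-4\right) + 9\right) 16 = 72 + \left(-8 + 9\right) 16 = 72 + 1 \cdot 16 = 72 + 16 = 88$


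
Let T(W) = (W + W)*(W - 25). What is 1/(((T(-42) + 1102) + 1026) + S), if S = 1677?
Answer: 1/9433 ≈ 0.00010601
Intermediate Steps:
T(W) = 2*W*(-25 + W) (T(W) = (2*W)*(-25 + W) = 2*W*(-25 + W))
1/(((T(-42) + 1102) + 1026) + S) = 1/(((2*(-42)*(-25 - 42) + 1102) + 1026) + 1677) = 1/(((2*(-42)*(-67) + 1102) + 1026) + 1677) = 1/(((5628 + 1102) + 1026) + 1677) = 1/((6730 + 1026) + 1677) = 1/(7756 + 1677) = 1/9433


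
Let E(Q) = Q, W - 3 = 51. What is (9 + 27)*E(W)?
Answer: 1944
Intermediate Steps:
W = 54 (W = 3 + 51 = 54)
(9 + 27)*E(W) = (9 + 27)*54 = 36*54 = 1944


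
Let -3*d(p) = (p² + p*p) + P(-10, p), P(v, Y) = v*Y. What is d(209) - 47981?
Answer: -76405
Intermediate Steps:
P(v, Y) = Y*v
d(p) = -2*p²/3 + 10*p/3 (d(p) = -((p² + p*p) + p*(-10))/3 = -((p² + p²) - 10*p)/3 = -(2*p² - 10*p)/3 = -(-10*p + 2*p²)/3 = -2*p²/3 + 10*p/3)
d(209) - 47981 = (⅔)*209*(5 - 1*209) - 47981 = (⅔)*209*(5 - 209) - 47981 = (⅔)*209*(-204) - 47981 = -28424 - 47981 = -76405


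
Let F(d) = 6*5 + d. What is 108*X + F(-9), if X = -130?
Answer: -14019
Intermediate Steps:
F(d) = 30 + d
108*X + F(-9) = 108*(-130) + (30 - 9) = -14040 + 21 = -14019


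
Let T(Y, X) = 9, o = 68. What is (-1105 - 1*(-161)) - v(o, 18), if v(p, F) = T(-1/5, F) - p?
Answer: -885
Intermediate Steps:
v(p, F) = 9 - p
(-1105 - 1*(-161)) - v(o, 18) = (-1105 - 1*(-161)) - (9 - 1*68) = (-1105 + 161) - (9 - 68) = -944 - 1*(-59) = -944 + 59 = -885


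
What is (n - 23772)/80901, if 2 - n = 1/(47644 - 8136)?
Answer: -939105161/3196236708 ≈ -0.29382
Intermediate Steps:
n = 79015/39508 (n = 2 - 1/(47644 - 8136) = 2 - 1/39508 = 79015/39508 ≈ 2.0000)
(n - 23772)/80901 = (79015/39508 - 23772)/80901 = -939105161/39508*1/80901 = -939105161/3196236708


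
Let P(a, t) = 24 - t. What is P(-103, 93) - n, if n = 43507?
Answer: -43576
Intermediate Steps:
P(-103, 93) - n = (24 - 1*93) - 1*43507 = (24 - 93) - 43507 = -69 - 43507 = -43576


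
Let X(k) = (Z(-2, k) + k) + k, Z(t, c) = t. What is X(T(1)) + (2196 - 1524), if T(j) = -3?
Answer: 664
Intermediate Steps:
X(k) = -2 + 2*k (X(k) = (-2 + k) + k = -2 + 2*k)
X(T(1)) + (2196 - 1524) = (-2 + 2*(-3)) + (2196 - 1524) = (-2 - 6) + 672 = -8 + 672 = 664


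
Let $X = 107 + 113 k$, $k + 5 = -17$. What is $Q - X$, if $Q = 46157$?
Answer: $48536$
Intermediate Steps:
$k = -22$ ($k = -5 - 17 = -22$)
$X = -2379$ ($X = 107 + 113 \left(-22\right) = 107 - 2486 = -2379$)
$Q - X = 46157 - -2379 = 46157 + 2379 = 48536$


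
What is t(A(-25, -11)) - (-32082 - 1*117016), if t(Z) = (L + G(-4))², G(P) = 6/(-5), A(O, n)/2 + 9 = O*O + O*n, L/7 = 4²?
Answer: 4034366/25 ≈ 1.6137e+5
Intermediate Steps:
L = 112 (L = 7*4² = 7*16 = 112)
A(O, n) = -18 + 2*O² + 2*O*n (A(O, n) = -18 + 2*(O*O + O*n) = -18 + 2*(O² + O*n) = -18 + (2*O² + 2*O*n) = -18 + 2*O² + 2*O*n)
G(P) = -6/5 (G(P) = 6*(-⅕) = -6/5)
t(Z) = 306916/25 (t(Z) = (112 - 6/5)² = (554/5)² = 306916/25)
t(A(-25, -11)) - (-32082 - 1*117016) = 306916/25 - (-32082 - 1*117016) = 306916/25 - (-32082 - 117016) = 306916/25 - 1*(-149098) = 306916/25 + 149098 = 4034366/25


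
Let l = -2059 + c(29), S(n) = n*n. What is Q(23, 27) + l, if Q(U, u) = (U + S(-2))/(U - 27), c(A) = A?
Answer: -8147/4 ≈ -2036.8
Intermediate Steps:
S(n) = n²
Q(U, u) = (4 + U)/(-27 + U) (Q(U, u) = (U + (-2)²)/(U - 27) = (U + 4)/(-27 + U) = (4 + U)/(-27 + U))
l = -2030 (l = -2059 + 29 = -2030)
Q(23, 27) + l = (4 + 23)/(-27 + 23) - 2030 = 27/(-4) - 2030 = -¼*27 - 2030 = -27/4 - 2030 = -8147/4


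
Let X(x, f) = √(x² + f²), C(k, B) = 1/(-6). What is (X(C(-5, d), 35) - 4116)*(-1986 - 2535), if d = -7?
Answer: 18608436 - 1507*√44101/2 ≈ 1.8450e+7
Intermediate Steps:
C(k, B) = -⅙
X(x, f) = √(f² + x²)
(X(C(-5, d), 35) - 4116)*(-1986 - 2535) = (√(35² + (-⅙)²) - 4116)*(-1986 - 2535) = (√(1225 + 1/36) - 4116)*(-4521) = (√(44101/36) - 4116)*(-4521) = (√44101/6 - 4116)*(-4521) = (-4116 + √44101/6)*(-4521) = 18608436 - 1507*√44101/2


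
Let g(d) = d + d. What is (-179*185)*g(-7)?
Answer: 463610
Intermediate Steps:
g(d) = 2*d
(-179*185)*g(-7) = (-179*185)*(2*(-7)) = -33115*(-14) = 463610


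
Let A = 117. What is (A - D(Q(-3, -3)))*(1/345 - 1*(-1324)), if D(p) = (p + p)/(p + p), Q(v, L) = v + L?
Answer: 52986596/345 ≈ 1.5358e+5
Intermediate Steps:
Q(v, L) = L + v
D(p) = 1 (D(p) = (2*p)/((2*p)) = (2*p)*(1/(2*p)) = 1)
(A - D(Q(-3, -3)))*(1/345 - 1*(-1324)) = (117 - 1*1)*(1/345 - 1*(-1324)) = (117 - 1)*(1/345 + 1324) = 116*(456781/345) = 52986596/345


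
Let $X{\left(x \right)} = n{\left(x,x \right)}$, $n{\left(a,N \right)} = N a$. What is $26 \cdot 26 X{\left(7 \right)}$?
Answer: $33124$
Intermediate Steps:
$X{\left(x \right)} = x^{2}$ ($X{\left(x \right)} = x x = x^{2}$)
$26 \cdot 26 X{\left(7 \right)} = 26 \cdot 26 \cdot 7^{2} = 676 \cdot 49 = 33124$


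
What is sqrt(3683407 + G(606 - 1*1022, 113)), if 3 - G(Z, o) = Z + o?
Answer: sqrt(3683713) ≈ 1919.3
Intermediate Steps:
G(Z, o) = 3 - Z - o (G(Z, o) = 3 - (Z + o) = 3 + (-Z - o) = 3 - Z - o)
sqrt(3683407 + G(606 - 1*1022, 113)) = sqrt(3683407 + (3 - (606 - 1*1022) - 1*113)) = sqrt(3683407 + (3 - (606 - 1022) - 113)) = sqrt(3683407 + (3 - 1*(-416) - 113)) = sqrt(3683407 + (3 + 416 - 113)) = sqrt(3683407 + 306) = sqrt(3683713)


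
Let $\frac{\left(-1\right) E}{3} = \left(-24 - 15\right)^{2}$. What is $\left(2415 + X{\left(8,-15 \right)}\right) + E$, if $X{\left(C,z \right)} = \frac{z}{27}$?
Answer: $- \frac{19337}{9} \approx -2148.6$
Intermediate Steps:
$X{\left(C,z \right)} = \frac{z}{27}$ ($X{\left(C,z \right)} = z \frac{1}{27} = \frac{z}{27}$)
$E = -4563$ ($E = - 3 \left(-24 - 15\right)^{2} = - 3 \left(-39\right)^{2} = \left(-3\right) 1521 = -4563$)
$\left(2415 + X{\left(8,-15 \right)}\right) + E = \left(2415 + \frac{1}{27} \left(-15\right)\right) - 4563 = \left(2415 - \frac{5}{9}\right) - 4563 = \frac{21730}{9} - 4563 = - \frac{19337}{9}$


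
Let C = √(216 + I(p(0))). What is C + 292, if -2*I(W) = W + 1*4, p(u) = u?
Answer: 292 + √214 ≈ 306.63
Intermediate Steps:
I(W) = -2 - W/2 (I(W) = -(W + 1*4)/2 = -(W + 4)/2 = -(4 + W)/2 = -2 - W/2)
C = √214 (C = √(216 + (-2 - ½*0)) = √(216 + (-2 + 0)) = √(216 - 2) = √214 ≈ 14.629)
C + 292 = √214 + 292 = 292 + √214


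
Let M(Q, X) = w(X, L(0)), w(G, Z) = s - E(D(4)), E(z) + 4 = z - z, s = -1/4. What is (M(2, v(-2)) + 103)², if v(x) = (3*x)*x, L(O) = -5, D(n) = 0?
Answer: 182329/16 ≈ 11396.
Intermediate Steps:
s = -¼ (s = -1*¼ = -¼ ≈ -0.25000)
E(z) = -4 (E(z) = -4 + (z - z) = -4 + 0 = -4)
v(x) = 3*x²
w(G, Z) = 15/4 (w(G, Z) = -¼ - 1*(-4) = -¼ + 4 = 15/4)
M(Q, X) = 15/4
(M(2, v(-2)) + 103)² = (15/4 + 103)² = (427/4)² = 182329/16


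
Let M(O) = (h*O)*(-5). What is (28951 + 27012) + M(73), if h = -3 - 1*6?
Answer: 59248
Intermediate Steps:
h = -9 (h = -3 - 6 = -9)
M(O) = 45*O (M(O) = -9*O*(-5) = 45*O)
(28951 + 27012) + M(73) = (28951 + 27012) + 45*73 = 55963 + 3285 = 59248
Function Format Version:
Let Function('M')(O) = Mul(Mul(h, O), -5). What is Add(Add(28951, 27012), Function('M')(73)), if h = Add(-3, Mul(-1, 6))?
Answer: 59248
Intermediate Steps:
h = -9 (h = Add(-3, -6) = -9)
Function('M')(O) = Mul(45, O) (Function('M')(O) = Mul(Mul(-9, O), -5) = Mul(45, O))
Add(Add(28951, 27012), Function('M')(73)) = Add(Add(28951, 27012), Mul(45, 73)) = Add(55963, 3285) = 59248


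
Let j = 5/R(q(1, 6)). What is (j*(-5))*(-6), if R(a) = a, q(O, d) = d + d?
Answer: 25/2 ≈ 12.500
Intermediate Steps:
q(O, d) = 2*d
j = 5/12 (j = 5/((2*6)) = 5/12 ≈ 0.41667)
(j*(-5))*(-6) = ((5/12)*(-5))*(-6) = -25/12*(-6) = 25/2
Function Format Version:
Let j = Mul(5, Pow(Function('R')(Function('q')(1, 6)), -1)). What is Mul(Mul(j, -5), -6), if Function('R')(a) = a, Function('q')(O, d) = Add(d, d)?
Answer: Rational(25, 2) ≈ 12.500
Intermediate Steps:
Function('q')(O, d) = Mul(2, d)
j = Rational(5, 12) (j = Mul(5, Pow(Mul(2, 6), -1)) = Mul(5, Pow(12, -1)) = Mul(5, Rational(1, 12)) = Rational(5, 12) ≈ 0.41667)
Mul(Mul(j, -5), -6) = Mul(Mul(Rational(5, 12), -5), -6) = Mul(Rational(-25, 12), -6) = Rational(25, 2)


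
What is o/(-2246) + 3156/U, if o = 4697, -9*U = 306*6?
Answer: -670547/38182 ≈ -17.562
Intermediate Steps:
U = -204 (U = -34*6 = -⅑*1836 = -204)
o/(-2246) + 3156/U = 4697/(-2246) + 3156/(-204) = 4697*(-1/2246) + 3156*(-1/204) = -4697/2246 - 263/17 = -670547/38182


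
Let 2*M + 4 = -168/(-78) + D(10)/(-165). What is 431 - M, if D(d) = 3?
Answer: 617663/1430 ≈ 431.93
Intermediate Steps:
M = -1333/1430 (M = -2 + (-168/(-78) + 3/(-165))/2 = -2 + (-168*(-1/78) + 3*(-1/165))/2 = -2 + (28/13 - 1/55)/2 = -2 + (½)*(1527/715) = -2 + 1527/1430 = -1333/1430 ≈ -0.93217)
431 - M = 431 - 1*(-1333/1430) = 431 + 1333/1430 = 617663/1430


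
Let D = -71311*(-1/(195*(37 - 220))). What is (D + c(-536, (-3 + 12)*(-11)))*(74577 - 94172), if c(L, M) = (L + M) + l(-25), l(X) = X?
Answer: 92580147709/7137 ≈ 1.2972e+7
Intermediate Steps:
c(L, M) = -25 + L + M (c(L, M) = (L + M) - 25 = -25 + L + M)
D = -71311/35685 (D = -71311/((-195*(-183))) = -71311/35685 ≈ -1.9983)
(D + c(-536, (-3 + 12)*(-11)))*(74577 - 94172) = (-71311/35685 + (-25 - 536 + (-3 + 12)*(-11)))*(74577 - 94172) = (-71311/35685 + (-25 - 536 + 9*(-11)))*(-19595) = (-71311/35685 + (-25 - 536 - 99))*(-19595) = (-71311/35685 - 660)*(-19595) = -23623411/35685*(-19595) = 92580147709/7137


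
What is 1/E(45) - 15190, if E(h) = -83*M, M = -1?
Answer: -1260769/83 ≈ -15190.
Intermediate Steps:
E(h) = 83 (E(h) = -83*(-1) = 83)
1/E(45) - 15190 = 1/83 - 15190 = -1260769/83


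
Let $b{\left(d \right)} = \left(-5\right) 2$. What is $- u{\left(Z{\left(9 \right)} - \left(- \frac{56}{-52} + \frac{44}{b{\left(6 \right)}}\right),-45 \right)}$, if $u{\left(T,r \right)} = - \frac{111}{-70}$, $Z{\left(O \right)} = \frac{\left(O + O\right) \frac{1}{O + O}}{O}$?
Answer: $- \frac{111}{70} \approx -1.5857$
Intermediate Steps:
$b{\left(d \right)} = -10$
$Z{\left(O \right)} = \frac{1}{O}$ ($Z{\left(O \right)} = \frac{2 O \frac{1}{2 O}}{O} = 1 \frac{1}{O} = \frac{1}{O}$)
$u{\left(T,r \right)} = \frac{111}{70}$ ($u{\left(T,r \right)} = \left(-111\right) \left(- \frac{1}{70}\right) = \frac{111}{70}$)
$- u{\left(Z{\left(9 \right)} - \left(- \frac{56}{-52} + \frac{44}{b{\left(6 \right)}}\right),-45 \right)} = \left(-1\right) \frac{111}{70} = - \frac{111}{70}$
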